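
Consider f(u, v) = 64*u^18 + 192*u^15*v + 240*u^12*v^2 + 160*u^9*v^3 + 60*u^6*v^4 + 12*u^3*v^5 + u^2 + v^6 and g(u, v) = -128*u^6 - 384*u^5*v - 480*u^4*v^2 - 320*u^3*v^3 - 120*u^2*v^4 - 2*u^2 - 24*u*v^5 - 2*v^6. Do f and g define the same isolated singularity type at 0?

The Hessian of f at 0 has rank 1. Corank 1: A-series; mu = 5 gives A_5. The Hessian of g at 0 has rank 1. Corank 1: A-series; mu = 5 gives A_5. Both have type A_5, hence right-equivalent.

Yes.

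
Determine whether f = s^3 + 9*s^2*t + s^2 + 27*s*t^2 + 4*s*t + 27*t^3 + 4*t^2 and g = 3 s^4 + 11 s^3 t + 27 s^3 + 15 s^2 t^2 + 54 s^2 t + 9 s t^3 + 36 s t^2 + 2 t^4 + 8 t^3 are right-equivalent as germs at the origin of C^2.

No.

The Hessian of f at 0 has rank 1. Corank 1: A-series; mu = 2 gives A_2. The Hessian of g at 0 has rank 0. Corank 2; j^3 = (3*s + 2*t)^3 is a perfect cube, so E-series; the 4-jet and mu = 7 give E_7. f is A_2 but g is E_7, hence not right-equivalent.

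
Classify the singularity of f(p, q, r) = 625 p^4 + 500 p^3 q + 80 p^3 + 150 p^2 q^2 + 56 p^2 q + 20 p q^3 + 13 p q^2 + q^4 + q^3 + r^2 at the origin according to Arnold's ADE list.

D_5

The Hessian of f at 0 has rank 1. Corank 2; j^3 = (4*p + q)^2*(5*p + q) has shape L^2 M (L != M), so D-series; mu = 5 gives D_5.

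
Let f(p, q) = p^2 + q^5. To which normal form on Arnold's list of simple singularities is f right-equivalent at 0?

The Hessian of f at 0 is [[2, 0], [0, 0]] with rank 1, so corank 1. A Groebner basis of the Jacobian ideal J(f) in C{p,q} is {q^4, p}; counting standard monomials gives mu = 4. Corank 1: A-series; mu = 4 gives A_4.

A_{4}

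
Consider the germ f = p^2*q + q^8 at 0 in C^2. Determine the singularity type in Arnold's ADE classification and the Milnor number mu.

Type D9, Milnor number mu = 9.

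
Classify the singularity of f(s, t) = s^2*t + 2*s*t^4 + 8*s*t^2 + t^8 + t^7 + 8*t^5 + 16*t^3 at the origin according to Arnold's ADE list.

D_{9}

The Hessian of f at 0 has rank 0. Corank 2; j^3 = t*(s + 4*t)^2 has shape L^2 M (L != M), so D-series; mu = 9 gives D_9.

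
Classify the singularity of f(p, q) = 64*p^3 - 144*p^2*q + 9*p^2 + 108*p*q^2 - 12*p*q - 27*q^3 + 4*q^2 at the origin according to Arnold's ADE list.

A2

The Hessian of f at 0 has rank 1. Corank 1: A-series; mu = 2 gives A_2.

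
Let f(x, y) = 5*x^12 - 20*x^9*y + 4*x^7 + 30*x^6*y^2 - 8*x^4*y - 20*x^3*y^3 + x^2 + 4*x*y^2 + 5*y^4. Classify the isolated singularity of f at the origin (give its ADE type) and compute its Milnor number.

Type A3, Milnor number mu = 3.

The Hessian of f at 0 is [[2, 0], [0, 0]] with rank 1, so corank 1. A Groebner basis of the Jacobian ideal J(f) in C{x,y} is {x^2, x*y, x/2 + y^2}; counting standard monomials gives mu = 3. Corank 1: A-series; mu = 3 gives A_3.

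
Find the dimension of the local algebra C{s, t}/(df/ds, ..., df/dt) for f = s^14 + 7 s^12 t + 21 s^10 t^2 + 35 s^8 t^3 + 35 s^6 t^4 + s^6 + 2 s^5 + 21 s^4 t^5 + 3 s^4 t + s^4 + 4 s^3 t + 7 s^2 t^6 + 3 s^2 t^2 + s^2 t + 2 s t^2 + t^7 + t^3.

The Hessian of f at 0 is [[0, 0], [0, 0]] with rank 0, so corank 2. A Groebner basis of the Jacobian ideal J(f) in C{s,t} is {-s^2/6 + s*t^3 - 5*s*t^2/2 + s*t/3 - 11*t^3/6 + t^2/2, s^2/2 + 7*s*t^2/2 + t^4 + 5*t^3/2 - t^2/2, s^3 - s^2/6 + 7*s*t^2/2 - 11*s*t/3 + 7*t^3/6 - 7*t^2/2, s^2*t + s*t + t^2}; counting standard monomials gives mu = 8. Corank 2; j^3 = t*(s + t)^2 has shape L^2 M (L != M), so D-series; mu = 8 gives D_8.

8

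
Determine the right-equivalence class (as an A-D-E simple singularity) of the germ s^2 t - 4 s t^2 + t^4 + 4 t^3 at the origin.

The Hessian of f at 0 has rank 0. Corank 2; j^3 = t*(s - 2*t)^2 has shape L^2 M (L != M), so D-series; mu = 5 gives D_5.

D5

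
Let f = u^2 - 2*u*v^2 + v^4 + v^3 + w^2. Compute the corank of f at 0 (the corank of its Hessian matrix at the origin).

1

The Hessian at 0 is [[2, 0, 0], [0, 0, 0], [0, 0, 2]] of rank 2; hence corank 1.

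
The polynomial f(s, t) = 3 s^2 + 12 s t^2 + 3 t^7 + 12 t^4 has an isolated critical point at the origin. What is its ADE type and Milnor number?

Type A6, Milnor number mu = 6.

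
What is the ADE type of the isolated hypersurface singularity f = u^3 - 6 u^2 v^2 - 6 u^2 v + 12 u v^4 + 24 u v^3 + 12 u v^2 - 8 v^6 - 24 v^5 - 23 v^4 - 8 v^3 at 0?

E6

The Hessian of f at 0 has rank 0. Corank 2; j^3 = (u - 2*v)^3 is a perfect cube, so E-series; the 4-jet and mu = 6 give E_6.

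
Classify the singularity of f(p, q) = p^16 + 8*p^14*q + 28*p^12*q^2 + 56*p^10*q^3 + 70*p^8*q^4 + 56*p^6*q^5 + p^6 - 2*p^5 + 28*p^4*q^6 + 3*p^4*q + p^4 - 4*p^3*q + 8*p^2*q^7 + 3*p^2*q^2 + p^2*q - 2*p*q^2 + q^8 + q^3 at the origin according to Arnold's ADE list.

The Hessian of f at 0 has rank 0. Corank 2; j^3 = q*(p - q)^2 has shape L^2 M (L != M), so D-series; mu = 9 gives D_9.

D9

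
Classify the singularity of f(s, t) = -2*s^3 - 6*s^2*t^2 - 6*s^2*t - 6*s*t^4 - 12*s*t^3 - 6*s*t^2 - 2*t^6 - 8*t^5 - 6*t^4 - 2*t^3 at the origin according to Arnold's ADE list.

E_8

The Hessian of f at 0 has rank 0. Corank 2; j^3 = -2*(s + t)^3 is a perfect cube, so E-series; the 5-jet and mu = 8 give E_8.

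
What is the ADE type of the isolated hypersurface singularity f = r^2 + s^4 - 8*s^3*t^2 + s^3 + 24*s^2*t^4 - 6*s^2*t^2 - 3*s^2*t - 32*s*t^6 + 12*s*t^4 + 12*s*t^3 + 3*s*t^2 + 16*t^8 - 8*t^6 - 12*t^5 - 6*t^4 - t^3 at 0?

E_{6}

The Hessian of f at 0 has rank 1. Corank 2; j^3 = (s - t)^3 is a perfect cube, so E-series; the 4-jet and mu = 6 give E_6.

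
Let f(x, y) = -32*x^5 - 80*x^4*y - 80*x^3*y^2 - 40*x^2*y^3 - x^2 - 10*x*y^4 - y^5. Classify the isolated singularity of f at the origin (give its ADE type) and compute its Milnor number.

Type A4, Milnor number mu = 4.

The Hessian of f at 0 has rank 1. Corank 1: A-series; mu = 4 gives A_4.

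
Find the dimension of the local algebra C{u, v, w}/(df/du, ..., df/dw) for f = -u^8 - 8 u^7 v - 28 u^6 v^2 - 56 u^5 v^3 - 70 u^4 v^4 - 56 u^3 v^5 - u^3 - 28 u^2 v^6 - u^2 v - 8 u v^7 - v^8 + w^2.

The Hessian of f at 0 has rank 1. Corank 2; j^3 = -u^2*(u + v) has shape L^2 M (L != M), so D-series; mu = 9 gives D_9.

9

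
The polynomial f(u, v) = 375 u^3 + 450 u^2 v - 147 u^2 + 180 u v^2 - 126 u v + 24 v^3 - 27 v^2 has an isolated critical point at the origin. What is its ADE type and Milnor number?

Type A_{2}, Milnor number mu = 2.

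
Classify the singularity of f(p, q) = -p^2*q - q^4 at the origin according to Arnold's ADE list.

D5

The Hessian of f at 0 has rank 0. Corank 2; j^3 = -p^2*q has shape L^2 M (L != M), so D-series; mu = 5 gives D_5.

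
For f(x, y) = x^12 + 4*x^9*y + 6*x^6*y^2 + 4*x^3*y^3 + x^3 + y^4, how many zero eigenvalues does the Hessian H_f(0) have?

Hessian at 0 has rank 0.

2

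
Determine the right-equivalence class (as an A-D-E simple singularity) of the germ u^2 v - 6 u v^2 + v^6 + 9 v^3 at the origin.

D_7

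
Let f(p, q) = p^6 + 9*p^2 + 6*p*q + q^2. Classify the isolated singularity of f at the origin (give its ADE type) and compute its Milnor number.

Type A5, Milnor number mu = 5.

The Hessian of f at 0 is [[18, 6], [6, 2]] with rank 1, so corank 1. A Groebner basis of the Jacobian ideal J(f) in C{p,q} is {q^5, p + q/3}; counting standard monomials gives mu = 5. Corank 1: A-series; mu = 5 gives A_5.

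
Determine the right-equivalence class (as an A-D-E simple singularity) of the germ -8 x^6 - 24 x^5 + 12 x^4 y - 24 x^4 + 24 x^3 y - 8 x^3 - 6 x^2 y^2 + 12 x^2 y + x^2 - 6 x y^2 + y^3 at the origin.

A_2

The Hessian of f at 0 has rank 1. Corank 1: A-series; mu = 2 gives A_2.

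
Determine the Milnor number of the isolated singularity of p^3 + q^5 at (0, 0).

The Hessian of f at 0 is [[0, 0], [0, 0]] with rank 0, so corank 2. A Groebner basis of the Jacobian ideal J(f) in C{p,q} is {q^4, p^2}; counting standard monomials gives mu = 8. Corank 2; j^3 = p^3 is a perfect cube, so E-series; the 5-jet and mu = 8 give E_8.

8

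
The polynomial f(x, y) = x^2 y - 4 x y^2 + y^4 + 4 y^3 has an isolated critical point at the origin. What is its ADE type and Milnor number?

Type D_5, Milnor number mu = 5.

The Hessian of f at 0 is [[0, 0], [0, 0]] with rank 0, so corank 2. A Groebner basis of the Jacobian ideal J(f) in C{x,y} is {x^3 + 2*x^2 - 8*y^2, x^2/4 + y^3 - y^2, x*y - 2*y^2}; counting standard monomials gives mu = 5. Corank 2; j^3 = y*(x - 2*y)^2 has shape L^2 M (L != M), so D-series; mu = 5 gives D_5.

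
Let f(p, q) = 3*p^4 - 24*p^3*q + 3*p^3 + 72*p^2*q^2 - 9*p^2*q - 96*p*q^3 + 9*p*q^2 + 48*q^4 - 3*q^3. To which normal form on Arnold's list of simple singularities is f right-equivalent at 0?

The Hessian of f at 0 is [[0, 0], [0, 0]] with rank 0, so corank 2. A Groebner basis of the Jacobian ideal J(f) in C{p,q} is {q^4, p*q^2 - 4*q^3/3, p^2 - 2*p*q + q^2}; counting standard monomials gives mu = 6. Corank 2; j^3 = 3*(p - q)^3 is a perfect cube, so E-series; the 4-jet and mu = 6 give E_6.

E_6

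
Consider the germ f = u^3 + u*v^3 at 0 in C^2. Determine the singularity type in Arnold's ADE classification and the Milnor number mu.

Type E_7, Milnor number mu = 7.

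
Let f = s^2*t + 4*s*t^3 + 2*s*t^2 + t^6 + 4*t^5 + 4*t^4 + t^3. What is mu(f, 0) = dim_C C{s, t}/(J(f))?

The Hessian of f at 0 has rank 0. Corank 2; j^3 = t*(s + t)^2 has shape L^2 M (L != M), so D-series; mu = 7 gives D_7.

7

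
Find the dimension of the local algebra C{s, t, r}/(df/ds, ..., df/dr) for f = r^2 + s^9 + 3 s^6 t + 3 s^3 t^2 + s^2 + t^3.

The Hessian of f at 0 is [[2, 0, 0], [0, 0, 0], [0, 0, 2]] with rank 2, so corank 1. A Groebner basis of the Jacobian ideal J(f) in C{s,t,r} is {t^2, s, r}; counting standard monomials gives mu = 2. Corank 1: A-series; mu = 2 gives A_2.

2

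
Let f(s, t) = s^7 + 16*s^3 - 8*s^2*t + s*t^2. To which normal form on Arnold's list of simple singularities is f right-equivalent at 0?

The Hessian of f at 0 is [[0, 0], [0, 0]] with rank 0, so corank 2. A Groebner basis of the Jacobian ideal J(f) in C{s,t} is {-16384*s*t/7 + t^6 + 4096*t^2/7, s*t^2 - t^3/4, s^2 - s*t/4}; counting standard monomials gives mu = 8. Corank 2; j^3 = s*(4*s - t)^2 has shape L^2 M (L != M), so D-series; mu = 8 gives D_8.

D_8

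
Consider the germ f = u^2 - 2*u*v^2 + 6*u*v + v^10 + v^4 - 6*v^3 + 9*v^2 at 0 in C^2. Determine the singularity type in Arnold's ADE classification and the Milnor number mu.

The Hessian of f at 0 has rank 1. Corank 1: A-series; mu = 9 gives A_9.

Type A9, Milnor number mu = 9.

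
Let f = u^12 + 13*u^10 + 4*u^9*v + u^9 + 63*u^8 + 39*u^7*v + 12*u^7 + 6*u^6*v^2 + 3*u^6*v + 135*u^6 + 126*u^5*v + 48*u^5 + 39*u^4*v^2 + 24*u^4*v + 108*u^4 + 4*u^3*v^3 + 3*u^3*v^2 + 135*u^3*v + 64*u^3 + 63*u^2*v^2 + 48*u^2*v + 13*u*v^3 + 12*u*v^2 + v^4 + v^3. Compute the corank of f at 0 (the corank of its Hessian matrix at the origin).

2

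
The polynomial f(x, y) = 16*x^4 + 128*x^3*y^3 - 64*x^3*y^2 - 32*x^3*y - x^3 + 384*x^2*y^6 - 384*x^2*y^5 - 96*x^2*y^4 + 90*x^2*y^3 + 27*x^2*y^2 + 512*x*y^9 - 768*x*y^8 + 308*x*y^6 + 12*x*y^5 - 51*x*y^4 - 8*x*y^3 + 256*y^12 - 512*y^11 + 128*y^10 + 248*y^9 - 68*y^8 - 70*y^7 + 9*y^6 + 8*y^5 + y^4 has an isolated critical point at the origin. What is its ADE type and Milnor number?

The Hessian of f at 0 has rank 0. Corank 2; j^3 = -x^3 is a perfect cube, so E-series; the 4-jet and mu = 6 give E_6.

Type E_6, Milnor number mu = 6.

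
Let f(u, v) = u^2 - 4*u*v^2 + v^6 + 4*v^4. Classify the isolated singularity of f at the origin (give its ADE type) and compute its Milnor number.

The Hessian of f at 0 has rank 1. Corank 1: A-series; mu = 5 gives A_5.

Type A5, Milnor number mu = 5.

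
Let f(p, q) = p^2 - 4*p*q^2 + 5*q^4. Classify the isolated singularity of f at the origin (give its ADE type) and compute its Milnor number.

Type A3, Milnor number mu = 3.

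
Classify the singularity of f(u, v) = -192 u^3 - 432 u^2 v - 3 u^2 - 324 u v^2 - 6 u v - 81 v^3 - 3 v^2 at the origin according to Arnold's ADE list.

A_2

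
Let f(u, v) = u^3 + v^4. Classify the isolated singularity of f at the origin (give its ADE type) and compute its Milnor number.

The Hessian of f at 0 has rank 0. Corank 2; j^3 = u^3 is a perfect cube, so E-series; the 4-jet and mu = 6 give E_6.

Type E6, Milnor number mu = 6.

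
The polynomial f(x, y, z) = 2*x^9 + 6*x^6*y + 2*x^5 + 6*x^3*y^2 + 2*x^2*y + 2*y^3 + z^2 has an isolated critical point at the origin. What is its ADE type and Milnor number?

Type D_4, Milnor number mu = 4.

The Hessian of f at 0 has rank 1. Corank 2; j^3 = 2*y*(x^2 + y^2) splits into three distinct lines over C (the quadratic factor has nonzero discriminant), so D_4.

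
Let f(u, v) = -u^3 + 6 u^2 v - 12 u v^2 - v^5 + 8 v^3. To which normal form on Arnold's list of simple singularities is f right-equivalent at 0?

The Hessian of f at 0 has rank 0. Corank 2; j^3 = -(u - 2*v)^3 is a perfect cube, so E-series; the 5-jet and mu = 8 give E_8.

E_8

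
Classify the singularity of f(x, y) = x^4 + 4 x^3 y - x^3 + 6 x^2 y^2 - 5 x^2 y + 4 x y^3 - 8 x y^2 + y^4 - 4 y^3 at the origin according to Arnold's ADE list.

D_{5}

The Hessian of f at 0 has rank 0. Corank 2; j^3 = -(x + y)*(x + 2*y)^2 has shape L^2 M (L != M), so D-series; mu = 5 gives D_5.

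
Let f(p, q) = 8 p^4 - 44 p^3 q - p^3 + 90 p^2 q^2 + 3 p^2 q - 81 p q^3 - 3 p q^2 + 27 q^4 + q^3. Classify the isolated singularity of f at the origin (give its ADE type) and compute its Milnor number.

Type E_7, Milnor number mu = 7.

The Hessian of f at 0 has rank 0. Corank 2; j^3 = -(p - q)^3 is a perfect cube, so E-series; the 4-jet and mu = 7 give E_7.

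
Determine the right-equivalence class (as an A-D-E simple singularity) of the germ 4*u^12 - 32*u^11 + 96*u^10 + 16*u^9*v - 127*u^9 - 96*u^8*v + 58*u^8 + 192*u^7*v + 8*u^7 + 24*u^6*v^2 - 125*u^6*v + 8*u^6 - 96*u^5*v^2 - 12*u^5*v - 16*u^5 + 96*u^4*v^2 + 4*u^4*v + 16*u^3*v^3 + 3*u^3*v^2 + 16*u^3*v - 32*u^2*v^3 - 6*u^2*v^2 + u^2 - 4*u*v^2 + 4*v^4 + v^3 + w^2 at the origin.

The Hessian of f at 0 has rank 2. Corank 1: A-series; mu = 2 gives A_2.

A2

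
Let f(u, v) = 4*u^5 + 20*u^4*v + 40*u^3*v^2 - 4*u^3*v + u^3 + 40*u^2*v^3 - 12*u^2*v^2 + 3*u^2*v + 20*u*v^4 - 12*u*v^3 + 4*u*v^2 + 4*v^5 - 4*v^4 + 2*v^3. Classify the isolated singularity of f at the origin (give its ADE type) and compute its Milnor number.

Type D_4, Milnor number mu = 4.

The Hessian of f at 0 has rank 0. Corank 2; j^3 = (u + v)*(u^2 + 2*u*v + 2*v^2) splits into three distinct lines over C (the quadratic factor has nonzero discriminant), so D_4.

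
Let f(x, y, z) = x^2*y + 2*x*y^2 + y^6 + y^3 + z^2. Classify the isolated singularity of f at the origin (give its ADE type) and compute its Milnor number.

Type D_7, Milnor number mu = 7.

The Hessian of f at 0 has rank 1. Corank 2; j^3 = y*(x + y)^2 has shape L^2 M (L != M), so D-series; mu = 7 gives D_7.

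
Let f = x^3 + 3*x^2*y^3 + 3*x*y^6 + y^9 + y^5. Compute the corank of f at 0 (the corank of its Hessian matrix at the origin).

2

Hessian at 0 has rank 0.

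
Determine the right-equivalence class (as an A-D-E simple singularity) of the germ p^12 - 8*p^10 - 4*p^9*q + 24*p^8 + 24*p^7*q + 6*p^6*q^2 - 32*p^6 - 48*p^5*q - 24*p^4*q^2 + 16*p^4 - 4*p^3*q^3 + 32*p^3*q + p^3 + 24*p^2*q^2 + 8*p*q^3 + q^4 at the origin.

E6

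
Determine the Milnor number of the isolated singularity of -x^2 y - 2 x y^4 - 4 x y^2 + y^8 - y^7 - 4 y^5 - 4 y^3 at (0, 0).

9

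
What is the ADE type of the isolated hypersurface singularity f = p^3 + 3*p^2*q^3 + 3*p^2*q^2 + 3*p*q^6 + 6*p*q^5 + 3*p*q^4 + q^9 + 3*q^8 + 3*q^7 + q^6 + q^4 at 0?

The Hessian of f at 0 has rank 0. Corank 2; j^3 = p^3 is a perfect cube, so E-series; the 4-jet and mu = 6 give E_6.

E_6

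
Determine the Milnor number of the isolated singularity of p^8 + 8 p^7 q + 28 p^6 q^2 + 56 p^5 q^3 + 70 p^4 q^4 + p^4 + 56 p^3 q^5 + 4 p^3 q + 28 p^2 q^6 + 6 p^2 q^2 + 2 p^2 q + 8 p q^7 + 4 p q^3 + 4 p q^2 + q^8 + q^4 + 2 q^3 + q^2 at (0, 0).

The Hessian of f at 0 has rank 1. Corank 1: A-series; mu = 7 gives A_7.

7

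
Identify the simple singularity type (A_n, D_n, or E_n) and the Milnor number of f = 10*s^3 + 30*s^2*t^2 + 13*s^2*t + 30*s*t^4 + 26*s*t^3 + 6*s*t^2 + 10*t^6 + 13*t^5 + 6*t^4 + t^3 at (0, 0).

Type D4, Milnor number mu = 4.

The Hessian of f at 0 has rank 0. Corank 2; j^3 = (2*s + t)*(5*s^2 + 4*s*t + t^2) splits into three distinct lines over C (the quadratic factor has nonzero discriminant), so D_4.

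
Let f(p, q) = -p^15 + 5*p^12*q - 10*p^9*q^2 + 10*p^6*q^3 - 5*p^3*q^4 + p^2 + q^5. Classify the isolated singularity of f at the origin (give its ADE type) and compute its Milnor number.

The Hessian of f at 0 is [[2, 0], [0, 0]] with rank 1, so corank 1. A Groebner basis of the Jacobian ideal J(f) in C{p,q} is {q^4, p}; counting standard monomials gives mu = 4. Corank 1: A-series; mu = 4 gives A_4.

Type A4, Milnor number mu = 4.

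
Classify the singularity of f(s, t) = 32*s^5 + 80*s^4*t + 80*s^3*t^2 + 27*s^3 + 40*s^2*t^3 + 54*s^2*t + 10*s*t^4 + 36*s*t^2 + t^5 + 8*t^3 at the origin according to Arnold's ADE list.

E8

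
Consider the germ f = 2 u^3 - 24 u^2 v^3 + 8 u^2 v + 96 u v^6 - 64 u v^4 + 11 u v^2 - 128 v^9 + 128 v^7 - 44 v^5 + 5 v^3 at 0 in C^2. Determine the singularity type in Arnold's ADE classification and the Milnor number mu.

Type D4, Milnor number mu = 4.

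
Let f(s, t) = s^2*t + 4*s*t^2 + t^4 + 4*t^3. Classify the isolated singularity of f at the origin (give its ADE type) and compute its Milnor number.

Type D_{5}, Milnor number mu = 5.

The Hessian of f at 0 is [[0, 0], [0, 0]] with rank 0, so corank 2. A Groebner basis of the Jacobian ideal J(f) in C{s,t} is {s^3 - 2*s^2 + 8*t^2, s^2/4 + t^3 - t^2, s*t + 2*t^2}; counting standard monomials gives mu = 5. Corank 2; j^3 = t*(s + 2*t)^2 has shape L^2 M (L != M), so D-series; mu = 5 gives D_5.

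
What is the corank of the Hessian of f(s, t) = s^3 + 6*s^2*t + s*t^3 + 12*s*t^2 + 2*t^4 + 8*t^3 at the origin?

Hessian at 0 has rank 0.

2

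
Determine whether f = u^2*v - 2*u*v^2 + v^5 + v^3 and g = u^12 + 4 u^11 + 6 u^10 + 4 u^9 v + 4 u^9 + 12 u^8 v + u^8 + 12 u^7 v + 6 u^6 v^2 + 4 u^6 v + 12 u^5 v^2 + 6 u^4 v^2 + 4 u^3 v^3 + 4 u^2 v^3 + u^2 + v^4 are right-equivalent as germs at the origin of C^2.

No.

The Hessian of f at 0 is [[0, 0], [0, 0]] with rank 0, so corank 2. A Groebner basis of the Jacobian ideal J(f) in C{u,v} is {u^2/5 + v^4 - v^2/5, u^3 - v^3, u*v - v^2}; counting standard monomials gives mu = 6. Corank 2; j^3 = v*(u - v)^2 has shape L^2 M (L != M), so D-series; mu = 6 gives D_6. The Hessian of g at 0 is [[2, 0], [0, 0]] with rank 1, so corank 1. A Groebner basis of the Jacobian ideal J(g) in C{u,v} is {v^3, u}; counting standard monomials gives mu = 3. Corank 1: A-series; mu = 3 gives A_3. f is D_6 but g is A_3, hence not right-equivalent.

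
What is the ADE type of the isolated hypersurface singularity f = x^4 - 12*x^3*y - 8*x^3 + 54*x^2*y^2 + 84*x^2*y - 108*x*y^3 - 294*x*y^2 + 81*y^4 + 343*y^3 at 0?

E_6

The Hessian of f at 0 is [[0, 0], [0, 0]] with rank 0, so corank 2. A Groebner basis of the Jacobian ideal J(f) in C{x,y} is {y^4, x*y^2 - 10*y^3/3, x^2 - 7*x*y + 49*y^2/4}; counting standard monomials gives mu = 6. Corank 2; j^3 = -(2*x - 7*y)^3 is a perfect cube, so E-series; the 4-jet and mu = 6 give E_6.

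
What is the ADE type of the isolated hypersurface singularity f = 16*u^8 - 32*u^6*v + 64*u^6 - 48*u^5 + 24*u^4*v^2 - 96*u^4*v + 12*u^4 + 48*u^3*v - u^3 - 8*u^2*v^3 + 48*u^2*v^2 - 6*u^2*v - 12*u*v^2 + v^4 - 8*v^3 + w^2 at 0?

E6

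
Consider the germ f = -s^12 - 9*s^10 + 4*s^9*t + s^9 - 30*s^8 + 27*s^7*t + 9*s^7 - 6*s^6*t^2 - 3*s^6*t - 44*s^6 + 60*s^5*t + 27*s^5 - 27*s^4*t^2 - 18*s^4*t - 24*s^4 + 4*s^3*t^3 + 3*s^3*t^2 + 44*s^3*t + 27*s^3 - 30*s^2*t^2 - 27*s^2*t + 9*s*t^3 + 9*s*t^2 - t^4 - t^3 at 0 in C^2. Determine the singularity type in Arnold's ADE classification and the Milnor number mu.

The Hessian of f at 0 has rank 0. Corank 2; j^3 = (3*s - t)^3 is a perfect cube, so E-series; the 4-jet and mu = 7 give E_7.

Type E_7, Milnor number mu = 7.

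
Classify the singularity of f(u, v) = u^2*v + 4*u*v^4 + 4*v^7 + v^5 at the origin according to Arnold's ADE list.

The Hessian of f at 0 has rank 0. Corank 2; j^3 = u^2*v has shape L^2 M (L != M), so D-series; mu = 6 gives D_6.

D6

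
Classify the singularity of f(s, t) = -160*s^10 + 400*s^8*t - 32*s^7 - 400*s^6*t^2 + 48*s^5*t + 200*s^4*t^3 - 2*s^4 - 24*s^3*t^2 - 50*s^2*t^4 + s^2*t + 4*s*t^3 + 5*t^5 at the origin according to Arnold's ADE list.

D_6

The Hessian of f at 0 is [[0, 0], [0, 0]] with rank 0, so corank 2. A Groebner basis of the Jacobian ideal J(f) in C{s,t} is {s^3, s^2*t, -2*s^2 + s*t^2, s*t/2 + t^3}; counting standard monomials gives mu = 6. Corank 2; j^3 = s^2*t has shape L^2 M (L != M), so D-series; mu = 6 gives D_6.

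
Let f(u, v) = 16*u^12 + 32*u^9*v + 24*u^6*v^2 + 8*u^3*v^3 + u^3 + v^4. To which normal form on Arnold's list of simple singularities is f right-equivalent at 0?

E_{6}

The Hessian of f at 0 has rank 0. Corank 2; j^3 = u^3 is a perfect cube, so E-series; the 4-jet and mu = 6 give E_6.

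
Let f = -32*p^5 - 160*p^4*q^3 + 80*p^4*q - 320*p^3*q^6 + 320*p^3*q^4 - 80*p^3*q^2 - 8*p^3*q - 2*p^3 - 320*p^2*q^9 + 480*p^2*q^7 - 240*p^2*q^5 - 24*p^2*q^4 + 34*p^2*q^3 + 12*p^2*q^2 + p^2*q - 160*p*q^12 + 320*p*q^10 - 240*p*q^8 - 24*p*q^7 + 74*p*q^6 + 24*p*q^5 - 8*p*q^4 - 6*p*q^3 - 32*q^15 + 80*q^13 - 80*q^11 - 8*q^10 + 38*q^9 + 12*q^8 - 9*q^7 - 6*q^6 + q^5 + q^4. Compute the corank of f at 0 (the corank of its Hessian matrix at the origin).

2

The Hessian at 0 is [[0, 0], [0, 0]] of rank 0; hence corank 2.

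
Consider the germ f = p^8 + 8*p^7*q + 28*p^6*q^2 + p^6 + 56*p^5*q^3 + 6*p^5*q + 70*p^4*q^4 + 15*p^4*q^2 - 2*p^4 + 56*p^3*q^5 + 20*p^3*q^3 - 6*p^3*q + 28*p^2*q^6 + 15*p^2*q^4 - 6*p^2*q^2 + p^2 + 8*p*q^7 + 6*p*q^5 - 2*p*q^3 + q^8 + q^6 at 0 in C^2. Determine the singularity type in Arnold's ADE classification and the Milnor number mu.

Type A_7, Milnor number mu = 7.

The Hessian of f at 0 has rank 1. Corank 1: A-series; mu = 7 gives A_7.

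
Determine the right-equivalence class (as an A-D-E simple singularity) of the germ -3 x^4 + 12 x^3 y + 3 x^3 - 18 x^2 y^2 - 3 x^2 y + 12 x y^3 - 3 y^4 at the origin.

D_5

The Hessian of f at 0 is [[0, 0], [0, 0]] with rank 0, so corank 2. A Groebner basis of the Jacobian ideal J(f) in C{x,y} is {x*y^2, x*y/4 + y^3, x^2 - x*y}; counting standard monomials gives mu = 5. Corank 2; j^3 = 3*x^2*(x - y) has shape L^2 M (L != M), so D-series; mu = 5 gives D_5.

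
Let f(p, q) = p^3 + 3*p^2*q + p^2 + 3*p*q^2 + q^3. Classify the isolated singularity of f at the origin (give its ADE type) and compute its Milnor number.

The Hessian of f at 0 has rank 1. Corank 1: A-series; mu = 2 gives A_2.

Type A_2, Milnor number mu = 2.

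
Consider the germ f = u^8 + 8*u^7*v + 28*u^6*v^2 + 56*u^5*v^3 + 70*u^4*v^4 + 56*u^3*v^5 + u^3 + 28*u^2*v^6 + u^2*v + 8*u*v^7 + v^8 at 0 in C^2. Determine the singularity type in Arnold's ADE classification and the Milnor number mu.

The Hessian of f at 0 is [[0, 0], [0, 0]] with rank 0, so corank 2. A Groebner basis of the Jacobian ideal J(f) in C{u,v} is {-u*v/8 + v^7, u*v^2, u^2 + u*v}; counting standard monomials gives mu = 9. Corank 2; j^3 = u^2*(u + v) has shape L^2 M (L != M), so D-series; mu = 9 gives D_9.

Type D9, Milnor number mu = 9.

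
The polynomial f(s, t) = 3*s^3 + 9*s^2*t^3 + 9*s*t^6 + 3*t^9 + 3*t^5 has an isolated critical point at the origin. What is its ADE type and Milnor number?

The Hessian of f at 0 has rank 0. Corank 2; j^3 = 3*s^3 is a perfect cube, so E-series; the 5-jet and mu = 8 give E_8.

Type E_8, Milnor number mu = 8.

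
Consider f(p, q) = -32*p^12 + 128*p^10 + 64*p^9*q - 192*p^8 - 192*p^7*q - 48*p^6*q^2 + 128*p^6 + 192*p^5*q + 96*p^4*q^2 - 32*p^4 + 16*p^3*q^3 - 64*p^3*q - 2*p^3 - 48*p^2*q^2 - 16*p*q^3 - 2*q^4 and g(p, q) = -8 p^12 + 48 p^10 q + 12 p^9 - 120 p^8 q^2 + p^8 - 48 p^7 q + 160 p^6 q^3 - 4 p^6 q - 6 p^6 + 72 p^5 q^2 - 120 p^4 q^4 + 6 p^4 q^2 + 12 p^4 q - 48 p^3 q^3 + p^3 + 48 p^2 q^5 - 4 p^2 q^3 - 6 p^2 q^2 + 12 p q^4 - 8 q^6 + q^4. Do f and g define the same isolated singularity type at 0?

The Hessian of f at 0 has rank 0. Corank 2; j^3 = -2*p^3 is a perfect cube, so E-series; the 4-jet and mu = 6 give E_6. The Hessian of g at 0 has rank 0. Corank 2; j^3 = p^3 is a perfect cube, so E-series; the 4-jet and mu = 6 give E_6. Both have type E_6, hence right-equivalent.

Yes.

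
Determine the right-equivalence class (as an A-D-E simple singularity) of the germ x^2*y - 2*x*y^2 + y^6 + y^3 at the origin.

The Hessian of f at 0 has rank 0. Corank 2; j^3 = y*(x - y)^2 has shape L^2 M (L != M), so D-series; mu = 7 gives D_7.

D_7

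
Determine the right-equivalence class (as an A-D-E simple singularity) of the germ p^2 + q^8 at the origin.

The Hessian of f at 0 has rank 1. Corank 1: A-series; mu = 7 gives A_7.

A7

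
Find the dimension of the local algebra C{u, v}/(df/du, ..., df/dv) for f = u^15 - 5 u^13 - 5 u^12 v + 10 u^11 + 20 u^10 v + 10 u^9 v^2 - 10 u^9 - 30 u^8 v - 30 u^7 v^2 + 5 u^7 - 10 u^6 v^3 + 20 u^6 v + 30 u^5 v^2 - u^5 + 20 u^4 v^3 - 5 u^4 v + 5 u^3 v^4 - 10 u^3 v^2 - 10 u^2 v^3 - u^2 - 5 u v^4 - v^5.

4

The Hessian of f at 0 is [[-2, 0], [0, 0]] with rank 1, so corank 1. A Groebner basis of the Jacobian ideal J(f) in C{u,v} is {v^4, u}; counting standard monomials gives mu = 4. Corank 1: A-series; mu = 4 gives A_4.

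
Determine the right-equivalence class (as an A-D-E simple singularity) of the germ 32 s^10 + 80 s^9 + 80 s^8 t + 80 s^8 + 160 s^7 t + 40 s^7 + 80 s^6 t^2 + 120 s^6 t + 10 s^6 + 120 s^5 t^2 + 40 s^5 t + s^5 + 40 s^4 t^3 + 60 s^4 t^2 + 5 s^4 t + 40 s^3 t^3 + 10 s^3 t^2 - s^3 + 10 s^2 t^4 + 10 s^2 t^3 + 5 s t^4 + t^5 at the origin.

E_{8}

The Hessian of f at 0 has rank 0. Corank 2; j^3 = -s^3 is a perfect cube, so E-series; the 5-jet and mu = 8 give E_8.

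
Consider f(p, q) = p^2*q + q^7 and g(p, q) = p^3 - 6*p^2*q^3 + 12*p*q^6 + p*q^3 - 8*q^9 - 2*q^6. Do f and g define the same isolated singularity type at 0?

The Hessian of f at 0 has rank 0. Corank 2; j^3 = p^2*q has shape L^2 M (L != M), so D-series; mu = 8 gives D_8. The Hessian of g at 0 has rank 0. Corank 2; j^3 = p^3 is a perfect cube, so E-series; the 4-jet and mu = 7 give E_7. f is D_8 but g is E_7, hence not right-equivalent.

No.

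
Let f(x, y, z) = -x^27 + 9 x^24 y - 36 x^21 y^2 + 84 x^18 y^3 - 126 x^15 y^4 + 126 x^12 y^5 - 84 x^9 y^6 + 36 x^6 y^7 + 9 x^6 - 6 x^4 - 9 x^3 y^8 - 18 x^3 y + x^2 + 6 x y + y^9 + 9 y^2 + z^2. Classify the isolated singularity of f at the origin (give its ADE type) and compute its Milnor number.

Type A_{8}, Milnor number mu = 8.

The Hessian of f at 0 is [[2, 6, 0], [6, 18, 0], [0, 0, 2]] with rank 2, so corank 1. A Groebner basis of the Jacobian ideal J(f) in C{x,y,z} is {-2*x^2/81 + x*y^3 - 5*x*y/27 - y^2/3, x^2/81 + 7*x*y/81 + y^4 + 4*y^2/27, x^3 - x/3 - y, x^2*y + 3*x*y^2 + x/27 + 3*y^3 + y/9, z}; counting standard monomials gives mu = 8. Corank 1: A-series; mu = 8 gives A_8.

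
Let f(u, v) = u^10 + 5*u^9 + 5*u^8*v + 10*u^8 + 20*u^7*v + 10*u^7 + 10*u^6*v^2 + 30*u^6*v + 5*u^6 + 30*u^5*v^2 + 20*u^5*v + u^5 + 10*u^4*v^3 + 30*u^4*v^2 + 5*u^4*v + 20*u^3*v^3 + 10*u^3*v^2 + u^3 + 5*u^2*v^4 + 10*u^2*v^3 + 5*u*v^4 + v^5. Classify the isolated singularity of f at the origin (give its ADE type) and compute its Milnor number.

The Hessian of f at 0 has rank 0. Corank 2; j^3 = u^3 is a perfect cube, so E-series; the 5-jet and mu = 8 give E_8.

Type E_8, Milnor number mu = 8.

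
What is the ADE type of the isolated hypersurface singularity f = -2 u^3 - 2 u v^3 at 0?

E_{7}

The Hessian of f at 0 has rank 0. Corank 2; j^3 = -2*u^3 is a perfect cube, so E-series; the 4-jet and mu = 7 give E_7.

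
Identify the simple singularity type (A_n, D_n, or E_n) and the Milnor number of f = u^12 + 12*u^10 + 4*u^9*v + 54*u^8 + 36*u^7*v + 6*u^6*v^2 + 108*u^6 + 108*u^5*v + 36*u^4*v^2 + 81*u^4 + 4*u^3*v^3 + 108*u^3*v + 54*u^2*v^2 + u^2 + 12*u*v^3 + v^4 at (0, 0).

Type A_3, Milnor number mu = 3.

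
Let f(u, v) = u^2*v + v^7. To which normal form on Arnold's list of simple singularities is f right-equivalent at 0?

D_8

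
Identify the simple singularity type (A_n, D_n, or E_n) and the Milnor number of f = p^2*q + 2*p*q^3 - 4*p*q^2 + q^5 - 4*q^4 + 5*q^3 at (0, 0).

Type D_4, Milnor number mu = 4.

The Hessian of f at 0 has rank 0. Corank 2; j^3 = q*(p^2 - 4*p*q + 5*q^2) splits into three distinct lines over C (the quadratic factor has nonzero discriminant), so D_4.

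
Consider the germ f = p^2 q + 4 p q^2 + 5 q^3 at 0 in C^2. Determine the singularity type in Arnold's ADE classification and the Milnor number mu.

Type D4, Milnor number mu = 4.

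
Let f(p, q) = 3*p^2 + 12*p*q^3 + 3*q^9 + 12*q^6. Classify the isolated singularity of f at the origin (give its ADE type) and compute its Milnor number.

Type A8, Milnor number mu = 8.

The Hessian of f at 0 has rank 1. Corank 1: A-series; mu = 8 gives A_8.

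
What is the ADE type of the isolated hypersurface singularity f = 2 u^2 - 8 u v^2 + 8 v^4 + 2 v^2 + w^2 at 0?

The Hessian of f at 0 is [[4, 0, 0], [0, 4, 0], [0, 0, 2]] with rank 3, so corank 0. A Groebner basis of the Jacobian ideal J(f) in C{u,v,w} is {u, v, w}; counting standard monomials gives mu = 1. Corank 0: nondegenerate Morse point, so A_1.

A1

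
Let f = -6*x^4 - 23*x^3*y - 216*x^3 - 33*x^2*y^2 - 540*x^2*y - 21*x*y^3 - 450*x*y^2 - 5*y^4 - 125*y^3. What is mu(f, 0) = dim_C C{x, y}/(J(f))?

7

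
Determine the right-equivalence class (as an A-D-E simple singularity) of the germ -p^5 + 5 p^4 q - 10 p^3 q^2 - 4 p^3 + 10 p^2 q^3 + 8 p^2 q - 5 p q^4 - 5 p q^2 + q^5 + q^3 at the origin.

D6

The Hessian of f at 0 is [[0, 0], [0, 0]] with rank 0, so corank 2. A Groebner basis of the Jacobian ideal J(f) in C{p,q} is {32*p*q/5 + q^4 - 16*q^2/5, p*q^2 - q^3/2, p^2 - 3*p*q/2 + q^2/2}; counting standard monomials gives mu = 6. Corank 2; j^3 = -(p - q)*(2*p - q)^2 has shape L^2 M (L != M), so D-series; mu = 6 gives D_6.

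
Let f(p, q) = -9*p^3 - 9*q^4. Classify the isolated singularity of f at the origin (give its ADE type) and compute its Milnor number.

Type E_6, Milnor number mu = 6.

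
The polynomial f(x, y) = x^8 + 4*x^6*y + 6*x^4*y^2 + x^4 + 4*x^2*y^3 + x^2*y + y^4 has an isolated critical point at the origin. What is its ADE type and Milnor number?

The Hessian of f at 0 is [[0, 0], [0, 0]] with rank 0, so corank 2. A Groebner basis of the Jacobian ideal J(f) in C{x,y} is {x^3, x^2/4 + y^3, x*y}; counting standard monomials gives mu = 5. Corank 2; j^3 = x^2*y has shape L^2 M (L != M), so D-series; mu = 5 gives D_5.

Type D5, Milnor number mu = 5.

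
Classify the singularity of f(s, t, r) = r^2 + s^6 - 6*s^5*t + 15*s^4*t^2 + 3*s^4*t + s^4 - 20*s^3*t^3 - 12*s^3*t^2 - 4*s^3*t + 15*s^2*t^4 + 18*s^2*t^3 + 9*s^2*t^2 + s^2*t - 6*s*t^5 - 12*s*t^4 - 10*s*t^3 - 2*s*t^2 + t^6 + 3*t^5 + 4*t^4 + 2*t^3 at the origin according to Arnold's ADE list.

The Hessian of f at 0 has rank 1. Corank 2; j^3 = t*(s^2 - 2*s*t + 2*t^2) splits into three distinct lines over C (the quadratic factor has nonzero discriminant), so D_4.

D_4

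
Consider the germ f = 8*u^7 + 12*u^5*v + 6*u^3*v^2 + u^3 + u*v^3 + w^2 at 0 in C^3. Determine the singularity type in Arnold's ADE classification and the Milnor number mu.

Type E_7, Milnor number mu = 7.

The Hessian of f at 0 has rank 1. Corank 2; j^3 = u^3 is a perfect cube, so E-series; the 4-jet and mu = 7 give E_7.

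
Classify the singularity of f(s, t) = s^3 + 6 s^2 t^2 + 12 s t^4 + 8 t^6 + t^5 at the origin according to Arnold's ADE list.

E_8

The Hessian of f at 0 has rank 0. Corank 2; j^3 = s^3 is a perfect cube, so E-series; the 5-jet and mu = 8 give E_8.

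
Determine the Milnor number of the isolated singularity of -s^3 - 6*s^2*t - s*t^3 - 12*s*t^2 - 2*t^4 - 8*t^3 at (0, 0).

The Hessian of f at 0 has rank 0. Corank 2; j^3 = -(s + 2*t)^3 is a perfect cube, so E-series; the 4-jet and mu = 7 give E_7.

7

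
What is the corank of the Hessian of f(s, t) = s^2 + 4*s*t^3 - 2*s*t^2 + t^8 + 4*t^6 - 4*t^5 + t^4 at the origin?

1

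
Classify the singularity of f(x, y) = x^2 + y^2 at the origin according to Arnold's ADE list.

A_1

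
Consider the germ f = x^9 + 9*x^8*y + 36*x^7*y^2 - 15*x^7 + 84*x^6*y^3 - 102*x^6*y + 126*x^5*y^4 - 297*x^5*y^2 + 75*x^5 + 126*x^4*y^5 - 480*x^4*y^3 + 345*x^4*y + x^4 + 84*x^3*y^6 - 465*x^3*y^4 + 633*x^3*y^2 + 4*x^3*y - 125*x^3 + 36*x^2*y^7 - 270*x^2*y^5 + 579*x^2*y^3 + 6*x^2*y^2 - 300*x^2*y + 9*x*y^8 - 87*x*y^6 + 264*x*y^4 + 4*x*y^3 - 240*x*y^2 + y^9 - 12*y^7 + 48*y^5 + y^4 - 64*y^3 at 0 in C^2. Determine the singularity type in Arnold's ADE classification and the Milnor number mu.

Type E_6, Milnor number mu = 6.

The Hessian of f at 0 has rank 0. Corank 2; j^3 = -(5*x + 4*y)^3 is a perfect cube, so E-series; the 4-jet and mu = 6 give E_6.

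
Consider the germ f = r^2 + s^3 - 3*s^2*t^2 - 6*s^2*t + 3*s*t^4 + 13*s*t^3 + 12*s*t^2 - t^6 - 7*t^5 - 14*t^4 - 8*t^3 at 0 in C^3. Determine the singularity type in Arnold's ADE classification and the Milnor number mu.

The Hessian of f at 0 has rank 1. Corank 2; j^3 = (s - 2*t)^3 is a perfect cube, so E-series; the 4-jet and mu = 7 give E_7.

Type E_7, Milnor number mu = 7.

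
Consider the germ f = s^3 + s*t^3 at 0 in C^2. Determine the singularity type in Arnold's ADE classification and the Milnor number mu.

Type E_{7}, Milnor number mu = 7.

The Hessian of f at 0 is [[0, 0], [0, 0]] with rank 0, so corank 2. A Groebner basis of the Jacobian ideal J(f) in C{s,t} is {s^3, s*t^2, 3*s^2 + t^3}; counting standard monomials gives mu = 7. Corank 2; j^3 = s^3 is a perfect cube, so E-series; the 4-jet and mu = 7 give E_7.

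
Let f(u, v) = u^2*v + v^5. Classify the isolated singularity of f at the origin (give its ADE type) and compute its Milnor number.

Type D_6, Milnor number mu = 6.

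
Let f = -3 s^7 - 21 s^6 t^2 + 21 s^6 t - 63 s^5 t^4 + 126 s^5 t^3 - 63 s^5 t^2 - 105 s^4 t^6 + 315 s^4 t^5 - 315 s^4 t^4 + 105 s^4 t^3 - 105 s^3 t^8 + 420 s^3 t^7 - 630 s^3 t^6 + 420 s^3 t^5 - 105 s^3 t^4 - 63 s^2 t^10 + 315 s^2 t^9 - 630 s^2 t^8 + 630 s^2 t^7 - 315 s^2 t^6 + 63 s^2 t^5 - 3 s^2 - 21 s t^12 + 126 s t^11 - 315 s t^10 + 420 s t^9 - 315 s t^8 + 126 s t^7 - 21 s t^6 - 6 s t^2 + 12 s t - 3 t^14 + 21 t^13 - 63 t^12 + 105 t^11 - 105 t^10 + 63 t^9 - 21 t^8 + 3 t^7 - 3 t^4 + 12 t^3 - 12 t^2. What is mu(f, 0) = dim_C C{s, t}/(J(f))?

6

The Hessian of f at 0 is [[-6, 12], [12, -24]] with rank 1, so corank 1. A Groebner basis of the Jacobian ideal J(f) in C{s,t} is {s^3 - 6*s^2*t - 12*s^2 + 32*s*t + 16*s - 32*t, s + t^2 - 2*t}; counting standard monomials gives mu = 6. Corank 1: A-series; mu = 6 gives A_6.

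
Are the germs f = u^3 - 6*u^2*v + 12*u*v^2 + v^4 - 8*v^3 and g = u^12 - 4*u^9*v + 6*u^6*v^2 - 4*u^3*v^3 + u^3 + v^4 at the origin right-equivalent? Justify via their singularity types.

Yes.

The Hessian of f at 0 has rank 0. Corank 2; j^3 = (u - 2*v)^3 is a perfect cube, so E-series; the 4-jet and mu = 6 give E_6. The Hessian of g at 0 has rank 0. Corank 2; j^3 = u^3 is a perfect cube, so E-series; the 4-jet and mu = 6 give E_6. Both have type E_6, hence right-equivalent.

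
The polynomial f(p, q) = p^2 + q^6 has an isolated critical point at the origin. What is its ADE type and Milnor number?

The Hessian of f at 0 is [[2, 0], [0, 0]] with rank 1, so corank 1. A Groebner basis of the Jacobian ideal J(f) in C{p,q} is {q^5, p}; counting standard monomials gives mu = 5. Corank 1: A-series; mu = 5 gives A_5.

Type A_{5}, Milnor number mu = 5.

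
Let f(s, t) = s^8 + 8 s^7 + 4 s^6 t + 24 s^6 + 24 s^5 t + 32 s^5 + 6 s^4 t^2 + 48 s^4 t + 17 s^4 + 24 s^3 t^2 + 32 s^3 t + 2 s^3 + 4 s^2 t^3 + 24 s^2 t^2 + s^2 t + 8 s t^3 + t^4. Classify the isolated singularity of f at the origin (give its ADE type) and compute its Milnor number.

The Hessian of f at 0 has rank 0. Corank 2; j^3 = s^2*(2*s + t) has shape L^2 M (L != M), so D-series; mu = 5 gives D_5.

Type D5, Milnor number mu = 5.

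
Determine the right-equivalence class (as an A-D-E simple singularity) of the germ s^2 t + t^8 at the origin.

The Hessian of f at 0 has rank 0. Corank 2; j^3 = s^2*t has shape L^2 M (L != M), so D-series; mu = 9 gives D_9.

D_9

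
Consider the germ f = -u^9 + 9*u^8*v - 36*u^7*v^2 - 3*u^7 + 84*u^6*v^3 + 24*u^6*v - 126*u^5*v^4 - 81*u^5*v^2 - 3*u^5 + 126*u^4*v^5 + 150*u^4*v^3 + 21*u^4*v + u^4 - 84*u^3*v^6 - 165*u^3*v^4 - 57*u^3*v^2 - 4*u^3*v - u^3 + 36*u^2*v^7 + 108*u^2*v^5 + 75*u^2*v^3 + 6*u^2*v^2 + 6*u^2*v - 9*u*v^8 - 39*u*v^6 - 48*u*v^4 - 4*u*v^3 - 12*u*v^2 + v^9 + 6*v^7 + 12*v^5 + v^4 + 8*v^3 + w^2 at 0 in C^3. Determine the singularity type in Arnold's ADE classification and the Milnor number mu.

The Hessian of f at 0 is [[0, 0, 0], [0, 0, 0], [0, 0, 2]] with rank 1, so corank 2. A Groebner basis of the Jacobian ideal J(f) in C{u,v,w} is {v^4, u*v^2 - 5*v^3/3, u^2 - 4*u*v + 4*v^2, w}; counting standard monomials gives mu = 6. Corank 2; j^3 = -(u - 2*v)^3 is a perfect cube, so E-series; the 4-jet and mu = 6 give E_6.

Type E6, Milnor number mu = 6.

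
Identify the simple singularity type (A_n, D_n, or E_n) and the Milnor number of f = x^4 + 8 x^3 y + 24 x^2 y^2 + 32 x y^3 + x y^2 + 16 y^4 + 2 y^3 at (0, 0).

Type D_5, Milnor number mu = 5.

The Hessian of f at 0 is [[0, 0], [0, 0]] with rank 0, so corank 2. A Groebner basis of the Jacobian ideal J(f) in C{x,y} is {x^3 + y^2/4, y^3, x*y + 2*y^2}; counting standard monomials gives mu = 5. Corank 2; j^3 = y^2*(x + 2*y) has shape L^2 M (L != M), so D-series; mu = 5 gives D_5.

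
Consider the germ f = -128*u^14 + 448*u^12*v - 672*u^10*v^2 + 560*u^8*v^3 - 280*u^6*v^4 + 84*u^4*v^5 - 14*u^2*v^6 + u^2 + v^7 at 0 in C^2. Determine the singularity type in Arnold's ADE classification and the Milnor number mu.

Type A_{6}, Milnor number mu = 6.

The Hessian of f at 0 is [[2, 0], [0, 0]] with rank 1, so corank 1. A Groebner basis of the Jacobian ideal J(f) in C{u,v} is {v^6, u}; counting standard monomials gives mu = 6. Corank 1: A-series; mu = 6 gives A_6.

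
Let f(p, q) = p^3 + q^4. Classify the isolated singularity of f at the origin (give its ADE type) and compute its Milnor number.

The Hessian of f at 0 is [[0, 0], [0, 0]] with rank 0, so corank 2. A Groebner basis of the Jacobian ideal J(f) in C{p,q} is {q^3, p^2}; counting standard monomials gives mu = 6. Corank 2; j^3 = p^3 is a perfect cube, so E-series; the 4-jet and mu = 6 give E_6.

Type E_{6}, Milnor number mu = 6.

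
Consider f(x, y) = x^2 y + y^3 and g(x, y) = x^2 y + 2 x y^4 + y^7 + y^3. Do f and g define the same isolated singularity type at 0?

Yes.

The Hessian of f at 0 has rank 0. Corank 2; j^3 = y*(x^2 + y^2) splits into three distinct lines over C (the quadratic factor has nonzero discriminant), so D_4. The Hessian of g at 0 has rank 0. Corank 2; j^3 = y*(x^2 + y^2) splits into three distinct lines over C (the quadratic factor has nonzero discriminant), so D_4. Both have type D_4, hence right-equivalent.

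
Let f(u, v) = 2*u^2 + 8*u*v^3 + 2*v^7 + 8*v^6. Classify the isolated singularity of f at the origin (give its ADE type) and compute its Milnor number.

The Hessian of f at 0 is [[4, 0], [0, 0]] with rank 1, so corank 1. A Groebner basis of the Jacobian ideal J(f) in C{u,v} is {u/2 + v^3, u^2}; counting standard monomials gives mu = 6. Corank 1: A-series; mu = 6 gives A_6.

Type A_{6}, Milnor number mu = 6.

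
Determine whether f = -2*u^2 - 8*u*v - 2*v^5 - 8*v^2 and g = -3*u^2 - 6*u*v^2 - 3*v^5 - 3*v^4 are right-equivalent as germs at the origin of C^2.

Yes.

The Hessian of f at 0 has rank 1. Corank 1: A-series; mu = 4 gives A_4. The Hessian of g at 0 has rank 1. Corank 1: A-series; mu = 4 gives A_4. Both have type A_4, hence right-equivalent.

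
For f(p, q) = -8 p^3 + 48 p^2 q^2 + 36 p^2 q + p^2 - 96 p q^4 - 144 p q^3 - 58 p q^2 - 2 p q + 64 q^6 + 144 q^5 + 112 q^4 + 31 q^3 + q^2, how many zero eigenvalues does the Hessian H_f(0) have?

1

The Hessian at 0 is [[2, -2], [-2, 2]] of rank 1; hence corank 1.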